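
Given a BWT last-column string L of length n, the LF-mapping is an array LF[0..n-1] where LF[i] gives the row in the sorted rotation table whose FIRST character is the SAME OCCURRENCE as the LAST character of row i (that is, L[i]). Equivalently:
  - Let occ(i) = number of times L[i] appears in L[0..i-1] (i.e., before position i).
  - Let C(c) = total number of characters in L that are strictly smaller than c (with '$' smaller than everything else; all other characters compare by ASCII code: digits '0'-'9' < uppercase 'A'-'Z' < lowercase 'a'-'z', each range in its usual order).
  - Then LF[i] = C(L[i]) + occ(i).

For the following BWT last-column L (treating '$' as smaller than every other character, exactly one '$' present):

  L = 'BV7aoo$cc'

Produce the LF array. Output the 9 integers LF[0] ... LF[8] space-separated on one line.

Char counts: '$':1, '7':1, 'B':1, 'V':1, 'a':1, 'c':2, 'o':2
C (first-col start): C('$')=0, C('7')=1, C('B')=2, C('V')=3, C('a')=4, C('c')=5, C('o')=7
L[0]='B': occ=0, LF[0]=C('B')+0=2+0=2
L[1]='V': occ=0, LF[1]=C('V')+0=3+0=3
L[2]='7': occ=0, LF[2]=C('7')+0=1+0=1
L[3]='a': occ=0, LF[3]=C('a')+0=4+0=4
L[4]='o': occ=0, LF[4]=C('o')+0=7+0=7
L[5]='o': occ=1, LF[5]=C('o')+1=7+1=8
L[6]='$': occ=0, LF[6]=C('$')+0=0+0=0
L[7]='c': occ=0, LF[7]=C('c')+0=5+0=5
L[8]='c': occ=1, LF[8]=C('c')+1=5+1=6

Answer: 2 3 1 4 7 8 0 5 6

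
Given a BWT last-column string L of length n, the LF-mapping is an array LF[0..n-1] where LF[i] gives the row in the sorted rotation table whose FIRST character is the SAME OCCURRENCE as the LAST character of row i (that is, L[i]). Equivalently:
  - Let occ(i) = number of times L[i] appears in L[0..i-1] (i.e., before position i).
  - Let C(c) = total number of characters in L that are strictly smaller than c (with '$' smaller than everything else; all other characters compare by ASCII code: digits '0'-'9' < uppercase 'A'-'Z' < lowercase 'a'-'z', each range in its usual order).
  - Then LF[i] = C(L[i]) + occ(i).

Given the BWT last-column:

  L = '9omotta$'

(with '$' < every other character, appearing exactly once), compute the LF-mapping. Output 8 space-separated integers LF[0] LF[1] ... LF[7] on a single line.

Answer: 1 4 3 5 6 7 2 0

Derivation:
Char counts: '$':1, '9':1, 'a':1, 'm':1, 'o':2, 't':2
C (first-col start): C('$')=0, C('9')=1, C('a')=2, C('m')=3, C('o')=4, C('t')=6
L[0]='9': occ=0, LF[0]=C('9')+0=1+0=1
L[1]='o': occ=0, LF[1]=C('o')+0=4+0=4
L[2]='m': occ=0, LF[2]=C('m')+0=3+0=3
L[3]='o': occ=1, LF[3]=C('o')+1=4+1=5
L[4]='t': occ=0, LF[4]=C('t')+0=6+0=6
L[5]='t': occ=1, LF[5]=C('t')+1=6+1=7
L[6]='a': occ=0, LF[6]=C('a')+0=2+0=2
L[7]='$': occ=0, LF[7]=C('$')+0=0+0=0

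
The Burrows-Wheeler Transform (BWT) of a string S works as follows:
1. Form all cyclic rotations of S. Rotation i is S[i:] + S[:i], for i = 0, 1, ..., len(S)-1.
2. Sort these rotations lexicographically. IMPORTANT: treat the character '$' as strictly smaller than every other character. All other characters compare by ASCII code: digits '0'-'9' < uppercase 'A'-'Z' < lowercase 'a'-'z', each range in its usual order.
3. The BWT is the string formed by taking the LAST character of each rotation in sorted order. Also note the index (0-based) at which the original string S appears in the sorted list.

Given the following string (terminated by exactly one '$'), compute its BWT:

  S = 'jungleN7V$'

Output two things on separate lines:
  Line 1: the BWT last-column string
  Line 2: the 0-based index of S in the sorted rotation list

Answer: VNe7ln$guj
6

Derivation:
All 10 rotations (rotation i = S[i:]+S[:i]):
  rot[0] = jungleN7V$
  rot[1] = ungleN7V$j
  rot[2] = ngleN7V$ju
  rot[3] = gleN7V$jun
  rot[4] = leN7V$jung
  rot[5] = eN7V$jungl
  rot[6] = N7V$jungle
  rot[7] = 7V$jungleN
  rot[8] = V$jungleN7
  rot[9] = $jungleN7V
Sorted (with $ < everything):
  sorted[0] = $jungleN7V  (last char: 'V')
  sorted[1] = 7V$jungleN  (last char: 'N')
  sorted[2] = N7V$jungle  (last char: 'e')
  sorted[3] = V$jungleN7  (last char: '7')
  sorted[4] = eN7V$jungl  (last char: 'l')
  sorted[5] = gleN7V$jun  (last char: 'n')
  sorted[6] = jungleN7V$  (last char: '$')
  sorted[7] = leN7V$jung  (last char: 'g')
  sorted[8] = ngleN7V$ju  (last char: 'u')
  sorted[9] = ungleN7V$j  (last char: 'j')
Last column: VNe7ln$guj
Original string S is at sorted index 6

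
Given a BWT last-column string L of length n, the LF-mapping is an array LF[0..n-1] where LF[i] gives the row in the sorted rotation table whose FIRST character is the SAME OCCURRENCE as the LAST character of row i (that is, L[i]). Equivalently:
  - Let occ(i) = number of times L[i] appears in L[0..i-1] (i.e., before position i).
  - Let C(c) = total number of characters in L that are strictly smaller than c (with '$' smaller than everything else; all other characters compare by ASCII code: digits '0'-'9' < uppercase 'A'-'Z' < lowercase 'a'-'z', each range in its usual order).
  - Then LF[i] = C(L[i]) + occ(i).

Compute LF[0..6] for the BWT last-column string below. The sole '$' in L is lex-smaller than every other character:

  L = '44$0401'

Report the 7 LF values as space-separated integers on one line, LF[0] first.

Char counts: '$':1, '0':2, '1':1, '4':3
C (first-col start): C('$')=0, C('0')=1, C('1')=3, C('4')=4
L[0]='4': occ=0, LF[0]=C('4')+0=4+0=4
L[1]='4': occ=1, LF[1]=C('4')+1=4+1=5
L[2]='$': occ=0, LF[2]=C('$')+0=0+0=0
L[3]='0': occ=0, LF[3]=C('0')+0=1+0=1
L[4]='4': occ=2, LF[4]=C('4')+2=4+2=6
L[5]='0': occ=1, LF[5]=C('0')+1=1+1=2
L[6]='1': occ=0, LF[6]=C('1')+0=3+0=3

Answer: 4 5 0 1 6 2 3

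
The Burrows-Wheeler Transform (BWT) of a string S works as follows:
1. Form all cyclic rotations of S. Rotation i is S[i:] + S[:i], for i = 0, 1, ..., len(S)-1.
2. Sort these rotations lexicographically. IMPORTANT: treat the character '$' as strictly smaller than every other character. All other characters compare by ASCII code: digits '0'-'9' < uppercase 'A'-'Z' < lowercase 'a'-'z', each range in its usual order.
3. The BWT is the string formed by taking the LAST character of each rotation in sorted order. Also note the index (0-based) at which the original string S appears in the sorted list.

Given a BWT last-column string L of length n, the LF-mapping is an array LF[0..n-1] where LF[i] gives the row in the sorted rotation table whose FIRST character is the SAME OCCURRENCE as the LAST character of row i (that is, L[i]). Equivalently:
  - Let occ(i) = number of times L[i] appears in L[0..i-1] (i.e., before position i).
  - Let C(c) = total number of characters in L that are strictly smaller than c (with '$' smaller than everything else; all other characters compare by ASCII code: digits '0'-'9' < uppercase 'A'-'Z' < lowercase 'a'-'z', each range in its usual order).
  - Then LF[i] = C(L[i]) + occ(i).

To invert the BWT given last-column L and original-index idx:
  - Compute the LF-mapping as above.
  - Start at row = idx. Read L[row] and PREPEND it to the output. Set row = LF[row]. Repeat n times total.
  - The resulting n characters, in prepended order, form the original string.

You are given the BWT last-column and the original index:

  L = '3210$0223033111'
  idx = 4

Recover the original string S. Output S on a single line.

LF mapping: 11 8 4 1 0 2 9 10 12 3 13 14 5 6 7
Walk LF starting at row 4, prepending L[row]:
  step 1: row=4, L[4]='$', prepend. Next row=LF[4]=0
  step 2: row=0, L[0]='3', prepend. Next row=LF[0]=11
  step 3: row=11, L[11]='3', prepend. Next row=LF[11]=14
  step 4: row=14, L[14]='1', prepend. Next row=LF[14]=7
  step 5: row=7, L[7]='2', prepend. Next row=LF[7]=10
  step 6: row=10, L[10]='3', prepend. Next row=LF[10]=13
  step 7: row=13, L[13]='1', prepend. Next row=LF[13]=6
  step 8: row=6, L[6]='2', prepend. Next row=LF[6]=9
  step 9: row=9, L[9]='0', prepend. Next row=LF[9]=3
  step 10: row=3, L[3]='0', prepend. Next row=LF[3]=1
  step 11: row=1, L[1]='2', prepend. Next row=LF[1]=8
  step 12: row=8, L[8]='3', prepend. Next row=LF[8]=12
  step 13: row=12, L[12]='1', prepend. Next row=LF[12]=5
  step 14: row=5, L[5]='0', prepend. Next row=LF[5]=2
  step 15: row=2, L[2]='1', prepend. Next row=LF[2]=4
Reversed output: 10132002132133$

Answer: 10132002132133$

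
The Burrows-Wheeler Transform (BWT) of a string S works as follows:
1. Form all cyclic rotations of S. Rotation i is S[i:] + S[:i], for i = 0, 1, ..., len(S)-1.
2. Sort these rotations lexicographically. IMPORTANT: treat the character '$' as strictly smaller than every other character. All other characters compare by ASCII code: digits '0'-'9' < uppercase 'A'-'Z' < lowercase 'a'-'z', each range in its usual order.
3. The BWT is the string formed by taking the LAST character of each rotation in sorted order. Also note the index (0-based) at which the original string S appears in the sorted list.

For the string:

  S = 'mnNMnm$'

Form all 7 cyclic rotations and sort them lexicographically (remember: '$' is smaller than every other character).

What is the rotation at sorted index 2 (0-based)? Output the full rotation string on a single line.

All 7 rotations (rotation i = S[i:]+S[:i]):
  rot[0] = mnNMnm$
  rot[1] = nNMnm$m
  rot[2] = NMnm$mn
  rot[3] = Mnm$mnN
  rot[4] = nm$mnNM
  rot[5] = m$mnNMn
  rot[6] = $mnNMnm
Sorted (with $ < everything):
  sorted[0] = $mnNMnm
  sorted[1] = Mnm$mnN
  sorted[2] = NMnm$mn
  sorted[3] = m$mnNMn
  sorted[4] = mnNMnm$
  sorted[5] = nNMnm$m
  sorted[6] = nm$mnNM
sorted[2] = NMnm$mn

Answer: NMnm$mn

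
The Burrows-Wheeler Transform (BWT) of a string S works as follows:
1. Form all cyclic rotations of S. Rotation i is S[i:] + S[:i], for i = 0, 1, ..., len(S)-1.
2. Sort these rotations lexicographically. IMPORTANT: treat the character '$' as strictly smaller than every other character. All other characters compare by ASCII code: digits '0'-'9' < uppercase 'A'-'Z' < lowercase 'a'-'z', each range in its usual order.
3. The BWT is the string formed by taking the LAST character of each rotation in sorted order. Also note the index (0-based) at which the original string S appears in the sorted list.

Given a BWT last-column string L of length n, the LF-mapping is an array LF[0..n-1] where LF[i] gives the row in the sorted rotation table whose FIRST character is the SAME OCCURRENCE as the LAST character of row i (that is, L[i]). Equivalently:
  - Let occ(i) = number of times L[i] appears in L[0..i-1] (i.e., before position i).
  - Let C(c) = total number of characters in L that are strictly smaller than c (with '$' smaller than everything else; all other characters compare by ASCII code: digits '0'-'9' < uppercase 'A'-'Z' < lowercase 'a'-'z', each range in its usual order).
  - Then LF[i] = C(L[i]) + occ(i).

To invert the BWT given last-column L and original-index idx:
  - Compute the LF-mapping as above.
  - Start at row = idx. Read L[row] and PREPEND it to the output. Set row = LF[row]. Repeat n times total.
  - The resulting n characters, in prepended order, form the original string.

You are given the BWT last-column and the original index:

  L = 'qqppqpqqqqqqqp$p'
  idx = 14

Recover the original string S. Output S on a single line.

Answer: qqqpqqqppppqqqq$

Derivation:
LF mapping: 6 7 1 2 8 3 9 10 11 12 13 14 15 4 0 5
Walk LF starting at row 14, prepending L[row]:
  step 1: row=14, L[14]='$', prepend. Next row=LF[14]=0
  step 2: row=0, L[0]='q', prepend. Next row=LF[0]=6
  step 3: row=6, L[6]='q', prepend. Next row=LF[6]=9
  step 4: row=9, L[9]='q', prepend. Next row=LF[9]=12
  step 5: row=12, L[12]='q', prepend. Next row=LF[12]=15
  step 6: row=15, L[15]='p', prepend. Next row=LF[15]=5
  step 7: row=5, L[5]='p', prepend. Next row=LF[5]=3
  step 8: row=3, L[3]='p', prepend. Next row=LF[3]=2
  step 9: row=2, L[2]='p', prepend. Next row=LF[2]=1
  step 10: row=1, L[1]='q', prepend. Next row=LF[1]=7
  step 11: row=7, L[7]='q', prepend. Next row=LF[7]=10
  step 12: row=10, L[10]='q', prepend. Next row=LF[10]=13
  step 13: row=13, L[13]='p', prepend. Next row=LF[13]=4
  step 14: row=4, L[4]='q', prepend. Next row=LF[4]=8
  step 15: row=8, L[8]='q', prepend. Next row=LF[8]=11
  step 16: row=11, L[11]='q', prepend. Next row=LF[11]=14
Reversed output: qqqpqqqppppqqqq$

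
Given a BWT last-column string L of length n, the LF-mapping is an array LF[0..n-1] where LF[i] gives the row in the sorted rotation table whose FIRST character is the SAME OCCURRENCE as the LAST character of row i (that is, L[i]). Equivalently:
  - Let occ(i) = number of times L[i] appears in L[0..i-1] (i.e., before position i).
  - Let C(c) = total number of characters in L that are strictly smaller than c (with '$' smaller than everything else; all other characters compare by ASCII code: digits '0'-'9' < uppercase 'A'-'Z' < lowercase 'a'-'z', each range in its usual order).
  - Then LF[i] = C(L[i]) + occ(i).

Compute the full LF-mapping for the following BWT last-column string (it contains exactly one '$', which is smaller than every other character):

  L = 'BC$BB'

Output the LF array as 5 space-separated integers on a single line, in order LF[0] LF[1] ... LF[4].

Char counts: '$':1, 'B':3, 'C':1
C (first-col start): C('$')=0, C('B')=1, C('C')=4
L[0]='B': occ=0, LF[0]=C('B')+0=1+0=1
L[1]='C': occ=0, LF[1]=C('C')+0=4+0=4
L[2]='$': occ=0, LF[2]=C('$')+0=0+0=0
L[3]='B': occ=1, LF[3]=C('B')+1=1+1=2
L[4]='B': occ=2, LF[4]=C('B')+2=1+2=3

Answer: 1 4 0 2 3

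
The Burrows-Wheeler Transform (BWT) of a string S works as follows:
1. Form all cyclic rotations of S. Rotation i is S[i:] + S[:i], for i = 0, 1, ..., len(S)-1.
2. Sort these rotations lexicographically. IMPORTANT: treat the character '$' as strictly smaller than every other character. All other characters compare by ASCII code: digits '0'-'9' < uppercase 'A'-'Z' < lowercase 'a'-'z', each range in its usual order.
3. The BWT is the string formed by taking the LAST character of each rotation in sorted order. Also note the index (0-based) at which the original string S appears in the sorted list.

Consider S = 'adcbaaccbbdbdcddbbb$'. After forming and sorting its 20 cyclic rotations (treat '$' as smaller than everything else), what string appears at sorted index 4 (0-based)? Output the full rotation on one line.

Answer: b$adcbaaccbbdbdcddbb

Derivation:
All 20 rotations (rotation i = S[i:]+S[:i]):
  rot[0] = adcbaaccbbdbdcddbbb$
  rot[1] = dcbaaccbbdbdcddbbb$a
  rot[2] = cbaaccbbdbdcddbbb$ad
  rot[3] = baaccbbdbdcddbbb$adc
  rot[4] = aaccbbdbdcddbbb$adcb
  rot[5] = accbbdbdcddbbb$adcba
  rot[6] = ccbbdbdcddbbb$adcbaa
  rot[7] = cbbdbdcddbbb$adcbaac
  rot[8] = bbdbdcddbbb$adcbaacc
  rot[9] = bdbdcddbbb$adcbaaccb
  rot[10] = dbdcddbbb$adcbaaccbb
  rot[11] = bdcddbbb$adcbaaccbbd
  rot[12] = dcddbbb$adcbaaccbbdb
  rot[13] = cddbbb$adcbaaccbbdbd
  rot[14] = ddbbb$adcbaaccbbdbdc
  rot[15] = dbbb$adcbaaccbbdbdcd
  rot[16] = bbb$adcbaaccbbdbdcdd
  rot[17] = bb$adcbaaccbbdbdcddb
  rot[18] = b$adcbaaccbbdbdcddbb
  rot[19] = $adcbaaccbbdbdcddbbb
Sorted (with $ < everything):
  sorted[0] = $adcbaaccbbdbdcddbbb
  sorted[1] = aaccbbdbdcddbbb$adcb
  sorted[2] = accbbdbdcddbbb$adcba
  sorted[3] = adcbaaccbbdbdcddbbb$
  sorted[4] = b$adcbaaccbbdbdcddbb
  sorted[5] = baaccbbdbdcddbbb$adc
  sorted[6] = bb$adcbaaccbbdbdcddb
  sorted[7] = bbb$adcbaaccbbdbdcdd
  sorted[8] = bbdbdcddbbb$adcbaacc
  sorted[9] = bdbdcddbbb$adcbaaccb
  sorted[10] = bdcddbbb$adcbaaccbbd
  sorted[11] = cbaaccbbdbdcddbbb$ad
  sorted[12] = cbbdbdcddbbb$adcbaac
  sorted[13] = ccbbdbdcddbbb$adcbaa
  sorted[14] = cddbbb$adcbaaccbbdbd
  sorted[15] = dbbb$adcbaaccbbdbdcd
  sorted[16] = dbdcddbbb$adcbaaccbb
  sorted[17] = dcbaaccbbdbdcddbbb$a
  sorted[18] = dcddbbb$adcbaaccbbdb
  sorted[19] = ddbbb$adcbaaccbbdbdc
sorted[4] = b$adcbaaccbbdbdcddbb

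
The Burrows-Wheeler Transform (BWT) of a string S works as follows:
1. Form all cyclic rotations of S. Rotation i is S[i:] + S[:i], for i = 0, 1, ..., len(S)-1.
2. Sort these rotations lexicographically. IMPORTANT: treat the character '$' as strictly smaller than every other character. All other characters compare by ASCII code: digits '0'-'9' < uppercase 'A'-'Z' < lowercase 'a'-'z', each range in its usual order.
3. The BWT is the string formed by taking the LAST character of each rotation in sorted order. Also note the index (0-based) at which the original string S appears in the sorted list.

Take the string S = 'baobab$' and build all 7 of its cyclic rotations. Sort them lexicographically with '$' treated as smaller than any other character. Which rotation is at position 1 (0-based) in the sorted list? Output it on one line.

Answer: ab$baob

Derivation:
All 7 rotations (rotation i = S[i:]+S[:i]):
  rot[0] = baobab$
  rot[1] = aobab$b
  rot[2] = obab$ba
  rot[3] = bab$bao
  rot[4] = ab$baob
  rot[5] = b$baoba
  rot[6] = $baobab
Sorted (with $ < everything):
  sorted[0] = $baobab
  sorted[1] = ab$baob
  sorted[2] = aobab$b
  sorted[3] = b$baoba
  sorted[4] = bab$bao
  sorted[5] = baobab$
  sorted[6] = obab$ba
sorted[1] = ab$baob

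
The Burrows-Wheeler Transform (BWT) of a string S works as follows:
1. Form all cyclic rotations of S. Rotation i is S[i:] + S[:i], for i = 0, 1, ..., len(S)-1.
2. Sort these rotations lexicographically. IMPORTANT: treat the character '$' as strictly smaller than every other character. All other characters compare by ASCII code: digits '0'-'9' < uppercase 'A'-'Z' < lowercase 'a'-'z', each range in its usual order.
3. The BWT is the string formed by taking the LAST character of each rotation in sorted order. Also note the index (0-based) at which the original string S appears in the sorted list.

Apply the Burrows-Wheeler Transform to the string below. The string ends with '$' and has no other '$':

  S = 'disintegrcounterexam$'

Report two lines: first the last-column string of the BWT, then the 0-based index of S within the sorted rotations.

Answer: mxr$ttresdaiucgeinnoe
3

Derivation:
All 21 rotations (rotation i = S[i:]+S[:i]):
  rot[0] = disintegrcounterexam$
  rot[1] = isintegrcounterexam$d
  rot[2] = sintegrcounterexam$di
  rot[3] = integrcounterexam$dis
  rot[4] = ntegrcounterexam$disi
  rot[5] = tegrcounterexam$disin
  rot[6] = egrcounterexam$disint
  rot[7] = grcounterexam$disinte
  rot[8] = rcounterexam$disinteg
  rot[9] = counterexam$disintegr
  rot[10] = ounterexam$disintegrc
  rot[11] = unterexam$disintegrco
  rot[12] = nterexam$disintegrcou
  rot[13] = terexam$disintegrcoun
  rot[14] = erexam$disintegrcount
  rot[15] = rexam$disintegrcounte
  rot[16] = exam$disintegrcounter
  rot[17] = xam$disintegrcountere
  rot[18] = am$disintegrcounterex
  rot[19] = m$disintegrcounterexa
  rot[20] = $disintegrcounterexam
Sorted (with $ < everything):
  sorted[0] = $disintegrcounterexam  (last char: 'm')
  sorted[1] = am$disintegrcounterex  (last char: 'x')
  sorted[2] = counterexam$disintegr  (last char: 'r')
  sorted[3] = disintegrcounterexam$  (last char: '$')
  sorted[4] = egrcounterexam$disint  (last char: 't')
  sorted[5] = erexam$disintegrcount  (last char: 't')
  sorted[6] = exam$disintegrcounter  (last char: 'r')
  sorted[7] = grcounterexam$disinte  (last char: 'e')
  sorted[8] = integrcounterexam$dis  (last char: 's')
  sorted[9] = isintegrcounterexam$d  (last char: 'd')
  sorted[10] = m$disintegrcounterexa  (last char: 'a')
  sorted[11] = ntegrcounterexam$disi  (last char: 'i')
  sorted[12] = nterexam$disintegrcou  (last char: 'u')
  sorted[13] = ounterexam$disintegrc  (last char: 'c')
  sorted[14] = rcounterexam$disinteg  (last char: 'g')
  sorted[15] = rexam$disintegrcounte  (last char: 'e')
  sorted[16] = sintegrcounterexam$di  (last char: 'i')
  sorted[17] = tegrcounterexam$disin  (last char: 'n')
  sorted[18] = terexam$disintegrcoun  (last char: 'n')
  sorted[19] = unterexam$disintegrco  (last char: 'o')
  sorted[20] = xam$disintegrcountere  (last char: 'e')
Last column: mxr$ttresdaiucgeinnoe
Original string S is at sorted index 3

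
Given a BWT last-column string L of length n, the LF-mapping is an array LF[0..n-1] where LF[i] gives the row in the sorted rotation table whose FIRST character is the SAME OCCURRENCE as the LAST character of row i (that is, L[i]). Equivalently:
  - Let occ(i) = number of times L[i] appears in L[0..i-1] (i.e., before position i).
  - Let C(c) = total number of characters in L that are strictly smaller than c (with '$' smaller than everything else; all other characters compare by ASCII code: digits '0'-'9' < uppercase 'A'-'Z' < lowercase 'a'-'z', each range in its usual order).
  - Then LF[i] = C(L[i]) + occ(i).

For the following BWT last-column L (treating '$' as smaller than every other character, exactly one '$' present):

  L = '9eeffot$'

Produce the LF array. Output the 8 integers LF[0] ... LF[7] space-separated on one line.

Char counts: '$':1, '9':1, 'e':2, 'f':2, 'o':1, 't':1
C (first-col start): C('$')=0, C('9')=1, C('e')=2, C('f')=4, C('o')=6, C('t')=7
L[0]='9': occ=0, LF[0]=C('9')+0=1+0=1
L[1]='e': occ=0, LF[1]=C('e')+0=2+0=2
L[2]='e': occ=1, LF[2]=C('e')+1=2+1=3
L[3]='f': occ=0, LF[3]=C('f')+0=4+0=4
L[4]='f': occ=1, LF[4]=C('f')+1=4+1=5
L[5]='o': occ=0, LF[5]=C('o')+0=6+0=6
L[6]='t': occ=0, LF[6]=C('t')+0=7+0=7
L[7]='$': occ=0, LF[7]=C('$')+0=0+0=0

Answer: 1 2 3 4 5 6 7 0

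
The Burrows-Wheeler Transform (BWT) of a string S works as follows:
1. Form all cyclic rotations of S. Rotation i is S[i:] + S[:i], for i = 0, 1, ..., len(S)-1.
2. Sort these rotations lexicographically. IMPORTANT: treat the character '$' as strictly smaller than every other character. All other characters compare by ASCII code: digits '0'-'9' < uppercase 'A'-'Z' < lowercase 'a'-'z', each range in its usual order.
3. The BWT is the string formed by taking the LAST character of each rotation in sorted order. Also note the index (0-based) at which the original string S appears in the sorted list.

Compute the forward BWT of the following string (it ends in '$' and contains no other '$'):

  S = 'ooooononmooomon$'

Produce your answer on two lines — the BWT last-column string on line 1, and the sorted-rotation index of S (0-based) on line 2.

Answer: nonoooomnooomoo$
15

Derivation:
All 16 rotations (rotation i = S[i:]+S[:i]):
  rot[0] = ooooononmooomon$
  rot[1] = oooononmooomon$o
  rot[2] = ooononmooomon$oo
  rot[3] = oononmooomon$ooo
  rot[4] = ononmooomon$oooo
  rot[5] = nonmooomon$ooooo
  rot[6] = onmooomon$ooooon
  rot[7] = nmooomon$ooooono
  rot[8] = mooomon$ooooonon
  rot[9] = ooomon$ooooononm
  rot[10] = oomon$ooooononmo
  rot[11] = omon$ooooononmoo
  rot[12] = mon$ooooononmooo
  rot[13] = on$ooooononmooom
  rot[14] = n$ooooononmooomo
  rot[15] = $ooooononmooomon
Sorted (with $ < everything):
  sorted[0] = $ooooononmooomon  (last char: 'n')
  sorted[1] = mon$ooooononmooo  (last char: 'o')
  sorted[2] = mooomon$ooooonon  (last char: 'n')
  sorted[3] = n$ooooononmooomo  (last char: 'o')
  sorted[4] = nmooomon$ooooono  (last char: 'o')
  sorted[5] = nonmooomon$ooooo  (last char: 'o')
  sorted[6] = omon$ooooononmoo  (last char: 'o')
  sorted[7] = on$ooooononmooom  (last char: 'm')
  sorted[8] = onmooomon$ooooon  (last char: 'n')
  sorted[9] = ononmooomon$oooo  (last char: 'o')
  sorted[10] = oomon$ooooononmo  (last char: 'o')
  sorted[11] = oononmooomon$ooo  (last char: 'o')
  sorted[12] = ooomon$ooooononm  (last char: 'm')
  sorted[13] = ooononmooomon$oo  (last char: 'o')
  sorted[14] = oooononmooomon$o  (last char: 'o')
  sorted[15] = ooooononmooomon$  (last char: '$')
Last column: nonoooomnooomoo$
Original string S is at sorted index 15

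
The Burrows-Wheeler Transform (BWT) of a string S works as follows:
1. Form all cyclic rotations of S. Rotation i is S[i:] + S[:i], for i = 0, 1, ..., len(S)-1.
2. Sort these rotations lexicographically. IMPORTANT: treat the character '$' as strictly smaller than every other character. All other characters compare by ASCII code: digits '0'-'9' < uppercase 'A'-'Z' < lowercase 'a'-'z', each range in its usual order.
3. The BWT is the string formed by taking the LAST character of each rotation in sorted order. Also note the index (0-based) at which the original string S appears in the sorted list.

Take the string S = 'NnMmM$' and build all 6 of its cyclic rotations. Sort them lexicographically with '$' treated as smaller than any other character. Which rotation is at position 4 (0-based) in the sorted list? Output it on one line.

Answer: mM$NnM

Derivation:
All 6 rotations (rotation i = S[i:]+S[:i]):
  rot[0] = NnMmM$
  rot[1] = nMmM$N
  rot[2] = MmM$Nn
  rot[3] = mM$NnM
  rot[4] = M$NnMm
  rot[5] = $NnMmM
Sorted (with $ < everything):
  sorted[0] = $NnMmM
  sorted[1] = M$NnMm
  sorted[2] = MmM$Nn
  sorted[3] = NnMmM$
  sorted[4] = mM$NnM
  sorted[5] = nMmM$N
sorted[4] = mM$NnM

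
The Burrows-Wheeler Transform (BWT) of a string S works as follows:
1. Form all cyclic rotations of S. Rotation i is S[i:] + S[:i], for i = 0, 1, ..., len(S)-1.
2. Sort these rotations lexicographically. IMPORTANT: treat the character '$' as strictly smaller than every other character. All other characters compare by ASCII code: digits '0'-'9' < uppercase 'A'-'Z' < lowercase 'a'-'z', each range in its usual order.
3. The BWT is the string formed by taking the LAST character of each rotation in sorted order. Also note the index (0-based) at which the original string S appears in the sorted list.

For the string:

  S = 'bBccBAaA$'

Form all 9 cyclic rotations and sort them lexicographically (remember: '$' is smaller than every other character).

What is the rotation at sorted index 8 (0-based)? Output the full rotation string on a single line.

Answer: ccBAaA$bB

Derivation:
All 9 rotations (rotation i = S[i:]+S[:i]):
  rot[0] = bBccBAaA$
  rot[1] = BccBAaA$b
  rot[2] = ccBAaA$bB
  rot[3] = cBAaA$bBc
  rot[4] = BAaA$bBcc
  rot[5] = AaA$bBccB
  rot[6] = aA$bBccBA
  rot[7] = A$bBccBAa
  rot[8] = $bBccBAaA
Sorted (with $ < everything):
  sorted[0] = $bBccBAaA
  sorted[1] = A$bBccBAa
  sorted[2] = AaA$bBccB
  sorted[3] = BAaA$bBcc
  sorted[4] = BccBAaA$b
  sorted[5] = aA$bBccBA
  sorted[6] = bBccBAaA$
  sorted[7] = cBAaA$bBc
  sorted[8] = ccBAaA$bB
sorted[8] = ccBAaA$bB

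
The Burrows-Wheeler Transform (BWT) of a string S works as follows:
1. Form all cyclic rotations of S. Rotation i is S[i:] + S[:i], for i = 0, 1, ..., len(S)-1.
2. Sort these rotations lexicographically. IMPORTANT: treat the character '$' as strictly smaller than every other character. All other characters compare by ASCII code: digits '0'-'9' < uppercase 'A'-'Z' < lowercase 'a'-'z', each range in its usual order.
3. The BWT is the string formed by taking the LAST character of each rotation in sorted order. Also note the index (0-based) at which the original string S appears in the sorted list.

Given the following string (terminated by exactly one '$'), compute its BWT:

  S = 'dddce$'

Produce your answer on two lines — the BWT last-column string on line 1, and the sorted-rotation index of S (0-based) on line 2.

Answer: eddd$c
4

Derivation:
All 6 rotations (rotation i = S[i:]+S[:i]):
  rot[0] = dddce$
  rot[1] = ddce$d
  rot[2] = dce$dd
  rot[3] = ce$ddd
  rot[4] = e$dddc
  rot[5] = $dddce
Sorted (with $ < everything):
  sorted[0] = $dddce  (last char: 'e')
  sorted[1] = ce$ddd  (last char: 'd')
  sorted[2] = dce$dd  (last char: 'd')
  sorted[3] = ddce$d  (last char: 'd')
  sorted[4] = dddce$  (last char: '$')
  sorted[5] = e$dddc  (last char: 'c')
Last column: eddd$c
Original string S is at sorted index 4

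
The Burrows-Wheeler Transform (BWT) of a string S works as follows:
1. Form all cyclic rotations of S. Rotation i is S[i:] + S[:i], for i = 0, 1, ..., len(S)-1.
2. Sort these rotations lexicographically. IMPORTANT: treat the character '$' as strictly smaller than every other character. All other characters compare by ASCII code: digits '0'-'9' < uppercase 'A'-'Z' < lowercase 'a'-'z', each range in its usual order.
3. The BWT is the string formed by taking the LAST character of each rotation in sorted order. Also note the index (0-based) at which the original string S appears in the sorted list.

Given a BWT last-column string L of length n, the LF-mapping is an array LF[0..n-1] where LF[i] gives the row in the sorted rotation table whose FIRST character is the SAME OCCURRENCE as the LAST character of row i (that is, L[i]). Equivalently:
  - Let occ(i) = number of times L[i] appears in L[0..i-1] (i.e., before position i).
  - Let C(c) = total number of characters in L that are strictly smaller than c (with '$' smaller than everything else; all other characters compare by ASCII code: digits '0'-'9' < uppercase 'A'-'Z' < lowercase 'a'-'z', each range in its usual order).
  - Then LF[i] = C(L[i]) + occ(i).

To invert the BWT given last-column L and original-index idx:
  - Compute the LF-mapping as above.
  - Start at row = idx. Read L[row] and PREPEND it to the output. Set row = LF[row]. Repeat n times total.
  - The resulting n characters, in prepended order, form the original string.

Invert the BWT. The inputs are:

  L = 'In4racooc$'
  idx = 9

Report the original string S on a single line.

Answer: raccoon4I$

Derivation:
LF mapping: 2 6 1 9 3 4 7 8 5 0
Walk LF starting at row 9, prepending L[row]:
  step 1: row=9, L[9]='$', prepend. Next row=LF[9]=0
  step 2: row=0, L[0]='I', prepend. Next row=LF[0]=2
  step 3: row=2, L[2]='4', prepend. Next row=LF[2]=1
  step 4: row=1, L[1]='n', prepend. Next row=LF[1]=6
  step 5: row=6, L[6]='o', prepend. Next row=LF[6]=7
  step 6: row=7, L[7]='o', prepend. Next row=LF[7]=8
  step 7: row=8, L[8]='c', prepend. Next row=LF[8]=5
  step 8: row=5, L[5]='c', prepend. Next row=LF[5]=4
  step 9: row=4, L[4]='a', prepend. Next row=LF[4]=3
  step 10: row=3, L[3]='r', prepend. Next row=LF[3]=9
Reversed output: raccoon4I$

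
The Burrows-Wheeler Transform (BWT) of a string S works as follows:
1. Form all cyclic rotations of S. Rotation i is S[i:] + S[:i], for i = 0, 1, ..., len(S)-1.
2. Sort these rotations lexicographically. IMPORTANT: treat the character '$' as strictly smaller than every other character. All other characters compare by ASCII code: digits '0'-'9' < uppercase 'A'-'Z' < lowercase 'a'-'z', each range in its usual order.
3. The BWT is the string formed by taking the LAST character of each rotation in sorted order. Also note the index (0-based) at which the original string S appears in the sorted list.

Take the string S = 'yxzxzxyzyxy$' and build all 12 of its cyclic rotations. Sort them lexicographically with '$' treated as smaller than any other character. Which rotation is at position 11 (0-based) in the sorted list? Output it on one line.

Answer: zyxy$yxzxzxy

Derivation:
All 12 rotations (rotation i = S[i:]+S[:i]):
  rot[0] = yxzxzxyzyxy$
  rot[1] = xzxzxyzyxy$y
  rot[2] = zxzxyzyxy$yx
  rot[3] = xzxyzyxy$yxz
  rot[4] = zxyzyxy$yxzx
  rot[5] = xyzyxy$yxzxz
  rot[6] = yzyxy$yxzxzx
  rot[7] = zyxy$yxzxzxy
  rot[8] = yxy$yxzxzxyz
  rot[9] = xy$yxzxzxyzy
  rot[10] = y$yxzxzxyzyx
  rot[11] = $yxzxzxyzyxy
Sorted (with $ < everything):
  sorted[0] = $yxzxzxyzyxy
  sorted[1] = xy$yxzxzxyzy
  sorted[2] = xyzyxy$yxzxz
  sorted[3] = xzxyzyxy$yxz
  sorted[4] = xzxzxyzyxy$y
  sorted[5] = y$yxzxzxyzyx
  sorted[6] = yxy$yxzxzxyz
  sorted[7] = yxzxzxyzyxy$
  sorted[8] = yzyxy$yxzxzx
  sorted[9] = zxyzyxy$yxzx
  sorted[10] = zxzxyzyxy$yx
  sorted[11] = zyxy$yxzxzxy
sorted[11] = zyxy$yxzxzxy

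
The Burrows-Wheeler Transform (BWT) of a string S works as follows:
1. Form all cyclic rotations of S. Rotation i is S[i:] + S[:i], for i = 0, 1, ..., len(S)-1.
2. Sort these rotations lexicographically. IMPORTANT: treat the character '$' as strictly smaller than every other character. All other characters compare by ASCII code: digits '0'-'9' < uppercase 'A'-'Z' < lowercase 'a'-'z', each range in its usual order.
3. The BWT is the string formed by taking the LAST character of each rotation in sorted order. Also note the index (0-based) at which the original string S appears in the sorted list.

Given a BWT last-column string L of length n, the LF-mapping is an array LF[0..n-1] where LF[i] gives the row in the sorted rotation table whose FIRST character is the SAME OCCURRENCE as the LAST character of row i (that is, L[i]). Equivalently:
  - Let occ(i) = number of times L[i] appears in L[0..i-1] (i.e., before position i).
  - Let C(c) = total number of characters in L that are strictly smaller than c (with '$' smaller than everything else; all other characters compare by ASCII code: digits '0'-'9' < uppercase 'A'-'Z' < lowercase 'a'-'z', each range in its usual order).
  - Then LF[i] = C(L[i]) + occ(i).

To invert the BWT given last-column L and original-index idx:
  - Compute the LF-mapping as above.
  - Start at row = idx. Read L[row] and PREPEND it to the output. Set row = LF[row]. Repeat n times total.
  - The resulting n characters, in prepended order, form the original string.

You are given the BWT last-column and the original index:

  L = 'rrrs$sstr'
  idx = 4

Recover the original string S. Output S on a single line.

LF mapping: 1 2 3 5 0 6 7 8 4
Walk LF starting at row 4, prepending L[row]:
  step 1: row=4, L[4]='$', prepend. Next row=LF[4]=0
  step 2: row=0, L[0]='r', prepend. Next row=LF[0]=1
  step 3: row=1, L[1]='r', prepend. Next row=LF[1]=2
  step 4: row=2, L[2]='r', prepend. Next row=LF[2]=3
  step 5: row=3, L[3]='s', prepend. Next row=LF[3]=5
  step 6: row=5, L[5]='s', prepend. Next row=LF[5]=6
  step 7: row=6, L[6]='s', prepend. Next row=LF[6]=7
  step 8: row=7, L[7]='t', prepend. Next row=LF[7]=8
  step 9: row=8, L[8]='r', prepend. Next row=LF[8]=4
Reversed output: rtsssrrr$

Answer: rtsssrrr$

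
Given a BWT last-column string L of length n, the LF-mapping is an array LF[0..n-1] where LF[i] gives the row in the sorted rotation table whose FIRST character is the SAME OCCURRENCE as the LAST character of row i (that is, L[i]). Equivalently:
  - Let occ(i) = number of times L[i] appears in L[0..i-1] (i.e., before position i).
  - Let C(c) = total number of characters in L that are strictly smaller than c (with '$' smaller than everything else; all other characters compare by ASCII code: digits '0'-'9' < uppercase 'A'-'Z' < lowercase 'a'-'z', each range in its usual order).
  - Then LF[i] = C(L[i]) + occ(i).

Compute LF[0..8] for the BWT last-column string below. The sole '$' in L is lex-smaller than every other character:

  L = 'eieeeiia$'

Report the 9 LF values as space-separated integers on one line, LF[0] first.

Char counts: '$':1, 'a':1, 'e':4, 'i':3
C (first-col start): C('$')=0, C('a')=1, C('e')=2, C('i')=6
L[0]='e': occ=0, LF[0]=C('e')+0=2+0=2
L[1]='i': occ=0, LF[1]=C('i')+0=6+0=6
L[2]='e': occ=1, LF[2]=C('e')+1=2+1=3
L[3]='e': occ=2, LF[3]=C('e')+2=2+2=4
L[4]='e': occ=3, LF[4]=C('e')+3=2+3=5
L[5]='i': occ=1, LF[5]=C('i')+1=6+1=7
L[6]='i': occ=2, LF[6]=C('i')+2=6+2=8
L[7]='a': occ=0, LF[7]=C('a')+0=1+0=1
L[8]='$': occ=0, LF[8]=C('$')+0=0+0=0

Answer: 2 6 3 4 5 7 8 1 0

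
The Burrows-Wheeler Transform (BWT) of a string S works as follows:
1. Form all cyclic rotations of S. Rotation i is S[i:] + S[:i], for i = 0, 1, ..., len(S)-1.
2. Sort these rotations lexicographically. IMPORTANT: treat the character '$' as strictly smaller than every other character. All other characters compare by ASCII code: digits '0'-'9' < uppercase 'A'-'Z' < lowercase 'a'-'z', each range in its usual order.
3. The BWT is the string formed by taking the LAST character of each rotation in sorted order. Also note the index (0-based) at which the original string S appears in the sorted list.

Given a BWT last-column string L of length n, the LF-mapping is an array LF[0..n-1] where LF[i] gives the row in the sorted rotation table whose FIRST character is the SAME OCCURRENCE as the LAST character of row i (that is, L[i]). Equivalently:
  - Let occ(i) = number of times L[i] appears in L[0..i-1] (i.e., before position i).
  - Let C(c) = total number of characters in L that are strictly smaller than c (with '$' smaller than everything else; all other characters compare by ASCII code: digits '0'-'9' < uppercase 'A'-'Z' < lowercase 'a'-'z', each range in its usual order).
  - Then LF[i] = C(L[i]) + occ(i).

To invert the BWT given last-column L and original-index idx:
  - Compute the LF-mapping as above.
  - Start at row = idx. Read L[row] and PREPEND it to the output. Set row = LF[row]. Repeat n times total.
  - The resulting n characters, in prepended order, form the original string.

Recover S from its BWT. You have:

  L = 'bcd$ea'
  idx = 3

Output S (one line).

Answer: caedb$

Derivation:
LF mapping: 2 3 4 0 5 1
Walk LF starting at row 3, prepending L[row]:
  step 1: row=3, L[3]='$', prepend. Next row=LF[3]=0
  step 2: row=0, L[0]='b', prepend. Next row=LF[0]=2
  step 3: row=2, L[2]='d', prepend. Next row=LF[2]=4
  step 4: row=4, L[4]='e', prepend. Next row=LF[4]=5
  step 5: row=5, L[5]='a', prepend. Next row=LF[5]=1
  step 6: row=1, L[1]='c', prepend. Next row=LF[1]=3
Reversed output: caedb$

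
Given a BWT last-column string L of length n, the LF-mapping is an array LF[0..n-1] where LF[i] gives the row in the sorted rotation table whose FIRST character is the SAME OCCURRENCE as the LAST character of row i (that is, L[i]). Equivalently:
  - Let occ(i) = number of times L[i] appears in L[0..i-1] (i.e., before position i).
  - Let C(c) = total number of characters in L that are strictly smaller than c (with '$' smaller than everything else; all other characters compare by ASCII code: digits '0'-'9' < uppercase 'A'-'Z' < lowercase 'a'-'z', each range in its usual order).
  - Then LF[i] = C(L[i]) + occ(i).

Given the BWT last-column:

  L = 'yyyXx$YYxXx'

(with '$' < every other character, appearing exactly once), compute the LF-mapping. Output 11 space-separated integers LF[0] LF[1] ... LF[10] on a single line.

Char counts: '$':1, 'X':2, 'Y':2, 'x':3, 'y':3
C (first-col start): C('$')=0, C('X')=1, C('Y')=3, C('x')=5, C('y')=8
L[0]='y': occ=0, LF[0]=C('y')+0=8+0=8
L[1]='y': occ=1, LF[1]=C('y')+1=8+1=9
L[2]='y': occ=2, LF[2]=C('y')+2=8+2=10
L[3]='X': occ=0, LF[3]=C('X')+0=1+0=1
L[4]='x': occ=0, LF[4]=C('x')+0=5+0=5
L[5]='$': occ=0, LF[5]=C('$')+0=0+0=0
L[6]='Y': occ=0, LF[6]=C('Y')+0=3+0=3
L[7]='Y': occ=1, LF[7]=C('Y')+1=3+1=4
L[8]='x': occ=1, LF[8]=C('x')+1=5+1=6
L[9]='X': occ=1, LF[9]=C('X')+1=1+1=2
L[10]='x': occ=2, LF[10]=C('x')+2=5+2=7

Answer: 8 9 10 1 5 0 3 4 6 2 7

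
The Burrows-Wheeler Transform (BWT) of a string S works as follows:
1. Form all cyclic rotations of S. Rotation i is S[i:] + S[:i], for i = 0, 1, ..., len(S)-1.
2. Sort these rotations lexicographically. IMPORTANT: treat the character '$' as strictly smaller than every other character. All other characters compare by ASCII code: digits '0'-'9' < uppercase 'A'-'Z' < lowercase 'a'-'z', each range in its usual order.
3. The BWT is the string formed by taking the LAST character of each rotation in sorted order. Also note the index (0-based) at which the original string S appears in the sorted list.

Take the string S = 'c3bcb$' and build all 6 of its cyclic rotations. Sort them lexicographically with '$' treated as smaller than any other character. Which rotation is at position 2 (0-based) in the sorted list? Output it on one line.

Answer: b$c3bc

Derivation:
All 6 rotations (rotation i = S[i:]+S[:i]):
  rot[0] = c3bcb$
  rot[1] = 3bcb$c
  rot[2] = bcb$c3
  rot[3] = cb$c3b
  rot[4] = b$c3bc
  rot[5] = $c3bcb
Sorted (with $ < everything):
  sorted[0] = $c3bcb
  sorted[1] = 3bcb$c
  sorted[2] = b$c3bc
  sorted[3] = bcb$c3
  sorted[4] = c3bcb$
  sorted[5] = cb$c3b
sorted[2] = b$c3bc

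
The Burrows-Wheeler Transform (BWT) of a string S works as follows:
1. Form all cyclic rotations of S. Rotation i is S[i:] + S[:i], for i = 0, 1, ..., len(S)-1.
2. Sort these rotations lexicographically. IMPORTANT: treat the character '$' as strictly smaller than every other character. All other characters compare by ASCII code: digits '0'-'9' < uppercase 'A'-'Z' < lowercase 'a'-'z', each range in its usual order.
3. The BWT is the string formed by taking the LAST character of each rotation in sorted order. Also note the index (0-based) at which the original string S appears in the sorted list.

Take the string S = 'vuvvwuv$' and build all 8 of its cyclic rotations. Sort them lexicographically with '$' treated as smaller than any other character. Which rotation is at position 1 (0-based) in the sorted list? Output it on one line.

Answer: uv$vuvvw

Derivation:
All 8 rotations (rotation i = S[i:]+S[:i]):
  rot[0] = vuvvwuv$
  rot[1] = uvvwuv$v
  rot[2] = vvwuv$vu
  rot[3] = vwuv$vuv
  rot[4] = wuv$vuvv
  rot[5] = uv$vuvvw
  rot[6] = v$vuvvwu
  rot[7] = $vuvvwuv
Sorted (with $ < everything):
  sorted[0] = $vuvvwuv
  sorted[1] = uv$vuvvw
  sorted[2] = uvvwuv$v
  sorted[3] = v$vuvvwu
  sorted[4] = vuvvwuv$
  sorted[5] = vvwuv$vu
  sorted[6] = vwuv$vuv
  sorted[7] = wuv$vuvv
sorted[1] = uv$vuvvw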